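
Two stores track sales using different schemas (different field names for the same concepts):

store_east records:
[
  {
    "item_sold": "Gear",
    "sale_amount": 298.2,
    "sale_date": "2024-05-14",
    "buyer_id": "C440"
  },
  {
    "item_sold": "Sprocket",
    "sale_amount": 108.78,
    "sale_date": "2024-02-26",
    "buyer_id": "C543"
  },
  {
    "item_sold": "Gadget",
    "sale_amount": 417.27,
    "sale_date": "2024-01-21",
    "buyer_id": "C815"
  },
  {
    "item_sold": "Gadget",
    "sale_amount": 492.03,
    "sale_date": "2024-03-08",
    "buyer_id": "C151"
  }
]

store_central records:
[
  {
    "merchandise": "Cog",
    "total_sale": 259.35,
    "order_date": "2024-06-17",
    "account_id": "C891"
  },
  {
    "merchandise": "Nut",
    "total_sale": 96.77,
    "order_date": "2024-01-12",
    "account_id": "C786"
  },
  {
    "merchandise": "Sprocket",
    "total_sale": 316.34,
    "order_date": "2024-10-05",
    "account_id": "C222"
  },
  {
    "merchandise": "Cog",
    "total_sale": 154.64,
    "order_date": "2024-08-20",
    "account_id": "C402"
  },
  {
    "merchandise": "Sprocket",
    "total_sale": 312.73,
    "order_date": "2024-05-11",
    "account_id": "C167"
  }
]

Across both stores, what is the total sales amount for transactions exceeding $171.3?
2095.92

Schema mapping: "sale_amount" (store_east) = "total_sale" (store_central) = sale amount

Sum of sales > $171.3 in store_east: 1207.5
Sum of sales > $171.3 in store_central: 888.42

Total: 1207.5 + 888.42 = 2095.92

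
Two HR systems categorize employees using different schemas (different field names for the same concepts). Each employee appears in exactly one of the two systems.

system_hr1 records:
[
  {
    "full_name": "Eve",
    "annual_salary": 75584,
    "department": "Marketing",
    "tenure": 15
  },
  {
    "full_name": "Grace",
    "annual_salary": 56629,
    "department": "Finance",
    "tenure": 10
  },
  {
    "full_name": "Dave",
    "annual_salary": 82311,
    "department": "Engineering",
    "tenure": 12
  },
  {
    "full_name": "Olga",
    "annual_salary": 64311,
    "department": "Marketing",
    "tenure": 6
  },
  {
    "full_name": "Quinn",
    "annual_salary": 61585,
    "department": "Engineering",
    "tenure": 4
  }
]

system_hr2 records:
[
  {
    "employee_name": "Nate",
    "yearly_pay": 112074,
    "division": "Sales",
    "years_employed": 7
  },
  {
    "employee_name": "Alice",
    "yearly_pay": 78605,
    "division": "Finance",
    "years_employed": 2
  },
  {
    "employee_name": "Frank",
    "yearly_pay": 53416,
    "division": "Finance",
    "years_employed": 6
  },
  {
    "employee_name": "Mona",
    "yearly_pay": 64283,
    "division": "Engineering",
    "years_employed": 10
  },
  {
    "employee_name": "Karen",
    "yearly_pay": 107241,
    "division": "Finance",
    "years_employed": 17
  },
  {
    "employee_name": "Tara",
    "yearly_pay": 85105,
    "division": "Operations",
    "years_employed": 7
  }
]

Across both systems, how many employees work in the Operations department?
1

Schema mapping: "department" (system_hr1) = "division" (system_hr2) = department

Operations employees in system_hr1: 0
Operations employees in system_hr2: 1

Total in Operations: 0 + 1 = 1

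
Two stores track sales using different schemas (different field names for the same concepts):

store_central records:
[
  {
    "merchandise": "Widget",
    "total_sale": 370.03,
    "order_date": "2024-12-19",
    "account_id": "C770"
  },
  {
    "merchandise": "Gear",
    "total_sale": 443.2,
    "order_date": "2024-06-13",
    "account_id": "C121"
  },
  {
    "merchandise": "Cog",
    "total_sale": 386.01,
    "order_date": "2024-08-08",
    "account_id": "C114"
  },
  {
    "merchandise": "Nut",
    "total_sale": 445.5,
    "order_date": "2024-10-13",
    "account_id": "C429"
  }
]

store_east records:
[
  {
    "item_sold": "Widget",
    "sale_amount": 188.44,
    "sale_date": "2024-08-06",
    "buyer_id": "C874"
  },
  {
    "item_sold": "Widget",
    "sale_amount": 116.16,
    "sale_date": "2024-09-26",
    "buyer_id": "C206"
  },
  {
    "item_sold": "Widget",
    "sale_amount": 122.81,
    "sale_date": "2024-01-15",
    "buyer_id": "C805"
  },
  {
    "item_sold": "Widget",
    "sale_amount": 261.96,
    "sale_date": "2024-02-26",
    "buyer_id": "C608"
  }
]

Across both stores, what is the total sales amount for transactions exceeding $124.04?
2095.14

Schema mapping: "total_sale" (store_central) = "sale_amount" (store_east) = sale amount

Sum of sales > $124.04 in store_central: 1644.74
Sum of sales > $124.04 in store_east: 450.4

Total: 1644.74 + 450.4 = 2095.14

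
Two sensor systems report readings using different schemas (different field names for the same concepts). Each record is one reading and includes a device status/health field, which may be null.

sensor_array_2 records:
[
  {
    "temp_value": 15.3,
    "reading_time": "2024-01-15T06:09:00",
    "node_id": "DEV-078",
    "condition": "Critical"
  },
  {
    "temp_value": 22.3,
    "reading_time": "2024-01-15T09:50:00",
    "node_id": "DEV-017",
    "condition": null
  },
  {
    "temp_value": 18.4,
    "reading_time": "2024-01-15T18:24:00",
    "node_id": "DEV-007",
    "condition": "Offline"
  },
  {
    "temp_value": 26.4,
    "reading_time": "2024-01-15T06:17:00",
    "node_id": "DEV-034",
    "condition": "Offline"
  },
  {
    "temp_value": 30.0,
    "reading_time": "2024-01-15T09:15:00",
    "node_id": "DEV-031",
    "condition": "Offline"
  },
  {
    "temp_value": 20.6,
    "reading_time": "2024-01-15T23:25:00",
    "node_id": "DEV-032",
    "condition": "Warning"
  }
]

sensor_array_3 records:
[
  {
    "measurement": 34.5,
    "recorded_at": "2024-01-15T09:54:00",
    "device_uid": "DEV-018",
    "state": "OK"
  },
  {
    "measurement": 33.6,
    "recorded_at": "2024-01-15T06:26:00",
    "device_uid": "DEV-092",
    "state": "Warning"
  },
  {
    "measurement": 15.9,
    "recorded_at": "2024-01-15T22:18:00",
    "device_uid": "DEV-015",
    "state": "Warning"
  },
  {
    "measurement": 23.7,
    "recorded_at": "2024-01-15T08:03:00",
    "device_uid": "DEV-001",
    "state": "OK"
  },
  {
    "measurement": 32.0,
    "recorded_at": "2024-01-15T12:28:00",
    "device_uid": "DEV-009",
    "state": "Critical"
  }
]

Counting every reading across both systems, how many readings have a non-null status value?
10

Schema mapping: "condition" (sensor_array_2) = "state" (sensor_array_3) = status

Non-null in sensor_array_2: 5
Non-null in sensor_array_3: 5

Total non-null: 5 + 5 = 10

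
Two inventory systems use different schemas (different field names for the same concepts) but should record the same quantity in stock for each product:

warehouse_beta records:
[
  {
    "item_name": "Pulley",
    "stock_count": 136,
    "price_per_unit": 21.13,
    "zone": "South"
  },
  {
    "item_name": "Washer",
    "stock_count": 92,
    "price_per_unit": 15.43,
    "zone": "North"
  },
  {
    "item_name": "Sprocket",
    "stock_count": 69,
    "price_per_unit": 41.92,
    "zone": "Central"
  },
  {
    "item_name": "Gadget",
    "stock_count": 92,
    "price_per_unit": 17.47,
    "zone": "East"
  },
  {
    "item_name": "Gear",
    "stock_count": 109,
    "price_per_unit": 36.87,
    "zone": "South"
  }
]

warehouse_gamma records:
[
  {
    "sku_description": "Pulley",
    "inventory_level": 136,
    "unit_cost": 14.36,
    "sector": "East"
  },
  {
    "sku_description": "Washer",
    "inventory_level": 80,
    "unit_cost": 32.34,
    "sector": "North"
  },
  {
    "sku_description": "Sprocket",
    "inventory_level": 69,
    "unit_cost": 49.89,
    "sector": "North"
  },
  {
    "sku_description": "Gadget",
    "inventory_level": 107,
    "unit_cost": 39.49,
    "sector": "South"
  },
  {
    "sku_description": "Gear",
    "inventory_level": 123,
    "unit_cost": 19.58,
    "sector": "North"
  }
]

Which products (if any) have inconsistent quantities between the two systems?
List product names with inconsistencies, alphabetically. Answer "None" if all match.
Gadget, Gear, Washer

Schema mappings:
- "item_name" (warehouse_beta) = "sku_description" (warehouse_gamma) = product name
- "stock_count" (warehouse_beta) = "inventory_level" (warehouse_gamma) = quantity

Comparison:
  Pulley: 136 vs 136 - MATCH
  Washer: 92 vs 80 - MISMATCH
  Sprocket: 69 vs 69 - MATCH
  Gadget: 92 vs 107 - MISMATCH
  Gear: 109 vs 123 - MISMATCH

Products with inconsistencies: Gadget, Gear, Washer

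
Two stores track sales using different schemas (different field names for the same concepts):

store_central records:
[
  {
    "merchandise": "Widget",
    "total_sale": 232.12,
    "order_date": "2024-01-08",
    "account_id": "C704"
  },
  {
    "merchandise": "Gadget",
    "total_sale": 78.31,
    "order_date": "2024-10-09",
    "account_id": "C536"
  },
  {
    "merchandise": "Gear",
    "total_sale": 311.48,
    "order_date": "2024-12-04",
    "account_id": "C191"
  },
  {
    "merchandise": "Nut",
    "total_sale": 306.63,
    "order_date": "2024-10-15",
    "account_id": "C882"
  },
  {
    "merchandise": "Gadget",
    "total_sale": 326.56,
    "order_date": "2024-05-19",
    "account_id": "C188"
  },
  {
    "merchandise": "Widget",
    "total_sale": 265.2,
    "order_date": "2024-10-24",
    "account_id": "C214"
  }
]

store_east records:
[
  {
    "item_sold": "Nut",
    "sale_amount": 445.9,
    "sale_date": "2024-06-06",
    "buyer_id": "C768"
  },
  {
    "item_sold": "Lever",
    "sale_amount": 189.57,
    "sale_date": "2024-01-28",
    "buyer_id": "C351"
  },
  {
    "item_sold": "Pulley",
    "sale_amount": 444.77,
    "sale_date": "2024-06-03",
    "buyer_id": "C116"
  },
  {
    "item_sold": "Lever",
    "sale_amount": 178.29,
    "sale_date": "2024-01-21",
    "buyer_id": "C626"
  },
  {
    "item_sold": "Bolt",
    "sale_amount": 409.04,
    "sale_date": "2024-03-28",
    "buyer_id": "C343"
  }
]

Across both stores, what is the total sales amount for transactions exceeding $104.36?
3109.56

Schema mapping: "total_sale" (store_central) = "sale_amount" (store_east) = sale amount

Sum of sales > $104.36 in store_central: 1441.99
Sum of sales > $104.36 in store_east: 1667.57

Total: 1441.99 + 1667.57 = 3109.56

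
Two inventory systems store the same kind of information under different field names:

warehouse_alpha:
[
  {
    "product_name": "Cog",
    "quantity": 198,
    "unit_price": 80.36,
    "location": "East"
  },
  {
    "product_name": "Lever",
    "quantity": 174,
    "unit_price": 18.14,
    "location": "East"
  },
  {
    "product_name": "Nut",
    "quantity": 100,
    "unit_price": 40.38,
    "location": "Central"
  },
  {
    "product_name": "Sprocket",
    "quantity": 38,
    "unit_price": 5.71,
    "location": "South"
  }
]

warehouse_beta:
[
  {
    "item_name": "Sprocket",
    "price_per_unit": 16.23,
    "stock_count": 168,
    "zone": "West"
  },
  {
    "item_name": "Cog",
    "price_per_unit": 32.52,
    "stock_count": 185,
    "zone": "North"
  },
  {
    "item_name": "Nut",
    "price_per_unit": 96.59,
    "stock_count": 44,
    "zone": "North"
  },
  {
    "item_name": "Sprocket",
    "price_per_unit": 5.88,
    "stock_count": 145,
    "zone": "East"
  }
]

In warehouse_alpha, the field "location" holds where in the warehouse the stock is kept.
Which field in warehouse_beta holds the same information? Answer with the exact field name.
zone

In warehouse_alpha, "location" holds where in the warehouse the stock is kept.
The fields in warehouse_beta are: "item_name", "price_per_unit", "stock_count", "zone".
"zone" is the match: the name refers to the same concept and its values are area labels (e.g. 'East', 'North').
The other fields ("item_name", "price_per_unit", "stock_count") hold different kinds of data.

So "location" in warehouse_alpha corresponds to "zone" in warehouse_beta.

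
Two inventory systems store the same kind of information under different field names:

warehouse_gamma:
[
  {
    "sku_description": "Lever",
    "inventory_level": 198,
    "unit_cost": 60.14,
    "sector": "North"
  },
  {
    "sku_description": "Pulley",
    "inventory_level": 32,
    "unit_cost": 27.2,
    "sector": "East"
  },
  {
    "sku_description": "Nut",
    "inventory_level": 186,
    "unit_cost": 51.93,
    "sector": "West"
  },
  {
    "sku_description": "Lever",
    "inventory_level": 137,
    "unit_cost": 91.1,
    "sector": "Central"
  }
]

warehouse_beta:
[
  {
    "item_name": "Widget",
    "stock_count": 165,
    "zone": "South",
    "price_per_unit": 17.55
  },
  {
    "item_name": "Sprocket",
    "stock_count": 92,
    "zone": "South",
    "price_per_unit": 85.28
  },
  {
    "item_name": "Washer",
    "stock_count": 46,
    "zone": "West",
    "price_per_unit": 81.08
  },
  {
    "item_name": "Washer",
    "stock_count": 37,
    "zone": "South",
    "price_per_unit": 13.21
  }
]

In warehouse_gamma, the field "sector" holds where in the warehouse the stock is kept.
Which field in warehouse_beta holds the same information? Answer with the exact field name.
zone

In warehouse_gamma, "sector" holds where in the warehouse the stock is kept.
The fields in warehouse_beta are: "item_name", "stock_count", "zone", "price_per_unit".
"zone" is the match: the name refers to the same concept and its values are area labels (e.g. 'South', 'West').
The other fields ("item_name", "stock_count", "price_per_unit") hold different kinds of data.

So "sector" in warehouse_gamma corresponds to "zone" in warehouse_beta.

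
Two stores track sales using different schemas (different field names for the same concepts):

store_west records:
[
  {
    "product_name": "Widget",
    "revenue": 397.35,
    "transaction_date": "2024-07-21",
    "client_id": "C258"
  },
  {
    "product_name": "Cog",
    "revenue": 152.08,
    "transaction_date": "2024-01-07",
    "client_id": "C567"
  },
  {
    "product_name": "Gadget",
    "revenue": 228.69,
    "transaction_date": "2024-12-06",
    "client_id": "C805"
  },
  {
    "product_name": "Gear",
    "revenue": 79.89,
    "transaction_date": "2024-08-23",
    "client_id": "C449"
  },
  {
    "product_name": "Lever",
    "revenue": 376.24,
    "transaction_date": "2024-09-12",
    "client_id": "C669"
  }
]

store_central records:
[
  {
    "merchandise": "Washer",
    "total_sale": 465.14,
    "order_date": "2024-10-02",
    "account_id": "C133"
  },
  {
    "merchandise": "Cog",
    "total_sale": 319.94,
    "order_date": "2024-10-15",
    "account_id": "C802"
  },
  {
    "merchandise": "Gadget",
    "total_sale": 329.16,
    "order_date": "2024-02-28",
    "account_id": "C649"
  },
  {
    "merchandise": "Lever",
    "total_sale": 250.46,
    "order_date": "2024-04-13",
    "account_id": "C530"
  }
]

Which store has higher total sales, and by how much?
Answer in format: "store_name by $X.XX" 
store_central by $130.45

Schema mapping: "revenue" (store_west) = "total_sale" (store_central) = sale amount

Total for store_west: 1234.25
Total for store_central: 1364.70

Difference: |1234.25 - 1364.70| = 130.45
store_central has higher sales by $130.45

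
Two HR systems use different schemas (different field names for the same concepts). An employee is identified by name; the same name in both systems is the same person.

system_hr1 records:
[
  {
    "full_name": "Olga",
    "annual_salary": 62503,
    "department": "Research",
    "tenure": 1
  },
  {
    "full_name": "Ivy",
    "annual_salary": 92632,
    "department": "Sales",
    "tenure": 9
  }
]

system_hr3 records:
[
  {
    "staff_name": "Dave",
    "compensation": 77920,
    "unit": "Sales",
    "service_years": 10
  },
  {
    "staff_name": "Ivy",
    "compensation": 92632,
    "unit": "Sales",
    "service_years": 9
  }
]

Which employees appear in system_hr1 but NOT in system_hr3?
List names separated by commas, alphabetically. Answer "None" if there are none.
Olga

Schema mapping: "full_name" (system_hr1) = "staff_name" (system_hr3) = employee name

Names in system_hr1: ['Ivy', 'Olga']
Names in system_hr3: ['Dave', 'Ivy']

In system_hr1 but not system_hr3: ['Olga']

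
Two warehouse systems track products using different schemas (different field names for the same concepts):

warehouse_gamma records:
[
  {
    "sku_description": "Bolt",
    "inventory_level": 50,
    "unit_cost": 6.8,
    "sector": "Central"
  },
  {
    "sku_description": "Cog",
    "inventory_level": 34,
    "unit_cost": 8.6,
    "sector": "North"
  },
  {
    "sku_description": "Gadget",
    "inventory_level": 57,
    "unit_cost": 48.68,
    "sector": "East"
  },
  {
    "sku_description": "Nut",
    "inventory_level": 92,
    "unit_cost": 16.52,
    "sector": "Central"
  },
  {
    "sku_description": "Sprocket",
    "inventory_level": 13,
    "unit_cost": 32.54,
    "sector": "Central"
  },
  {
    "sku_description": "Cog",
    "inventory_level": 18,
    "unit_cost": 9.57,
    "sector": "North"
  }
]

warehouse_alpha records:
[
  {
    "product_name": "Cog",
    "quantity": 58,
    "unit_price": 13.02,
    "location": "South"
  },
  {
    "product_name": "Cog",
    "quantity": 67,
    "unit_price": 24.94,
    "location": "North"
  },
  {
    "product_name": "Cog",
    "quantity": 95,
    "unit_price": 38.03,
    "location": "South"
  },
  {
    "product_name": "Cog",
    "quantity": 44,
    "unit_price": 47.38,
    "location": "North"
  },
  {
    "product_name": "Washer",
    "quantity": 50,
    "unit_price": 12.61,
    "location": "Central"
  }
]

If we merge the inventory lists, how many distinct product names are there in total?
6

Schema mapping: "sku_description" (warehouse_gamma) = "product_name" (warehouse_alpha) = product name

Products in warehouse_gamma: ['Bolt', 'Cog', 'Gadget', 'Nut', 'Sprocket']
Products in warehouse_alpha: ['Cog', 'Washer']

Union (unique products): ['Bolt', 'Cog', 'Gadget', 'Nut', 'Sprocket', 'Washer']
Count: 6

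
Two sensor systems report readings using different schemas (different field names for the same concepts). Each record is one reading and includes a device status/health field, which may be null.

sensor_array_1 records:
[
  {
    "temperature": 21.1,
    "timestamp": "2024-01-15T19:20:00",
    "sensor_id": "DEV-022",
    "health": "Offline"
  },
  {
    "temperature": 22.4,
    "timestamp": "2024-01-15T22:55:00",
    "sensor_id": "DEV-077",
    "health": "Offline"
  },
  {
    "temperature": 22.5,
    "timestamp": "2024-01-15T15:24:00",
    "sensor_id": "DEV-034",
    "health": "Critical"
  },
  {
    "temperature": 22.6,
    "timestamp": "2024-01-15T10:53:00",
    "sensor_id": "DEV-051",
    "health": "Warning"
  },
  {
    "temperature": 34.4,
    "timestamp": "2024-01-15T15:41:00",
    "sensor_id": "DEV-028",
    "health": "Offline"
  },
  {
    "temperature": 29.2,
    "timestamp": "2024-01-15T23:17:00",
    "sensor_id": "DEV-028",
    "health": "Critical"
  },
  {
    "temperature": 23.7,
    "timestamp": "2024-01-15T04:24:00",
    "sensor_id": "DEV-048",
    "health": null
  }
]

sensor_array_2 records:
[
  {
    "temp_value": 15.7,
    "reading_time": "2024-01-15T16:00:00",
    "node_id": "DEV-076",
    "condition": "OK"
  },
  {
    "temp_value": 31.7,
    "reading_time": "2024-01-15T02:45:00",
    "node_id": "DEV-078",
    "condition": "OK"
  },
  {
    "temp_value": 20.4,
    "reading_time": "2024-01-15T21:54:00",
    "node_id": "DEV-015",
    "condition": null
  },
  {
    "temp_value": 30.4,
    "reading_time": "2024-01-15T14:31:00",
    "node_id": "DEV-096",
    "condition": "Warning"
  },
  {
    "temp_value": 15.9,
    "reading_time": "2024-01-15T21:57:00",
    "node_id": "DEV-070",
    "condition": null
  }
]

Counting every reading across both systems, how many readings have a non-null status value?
9

Schema mapping: "health" (sensor_array_1) = "condition" (sensor_array_2) = status

Non-null in sensor_array_1: 6
Non-null in sensor_array_2: 3

Total non-null: 6 + 3 = 9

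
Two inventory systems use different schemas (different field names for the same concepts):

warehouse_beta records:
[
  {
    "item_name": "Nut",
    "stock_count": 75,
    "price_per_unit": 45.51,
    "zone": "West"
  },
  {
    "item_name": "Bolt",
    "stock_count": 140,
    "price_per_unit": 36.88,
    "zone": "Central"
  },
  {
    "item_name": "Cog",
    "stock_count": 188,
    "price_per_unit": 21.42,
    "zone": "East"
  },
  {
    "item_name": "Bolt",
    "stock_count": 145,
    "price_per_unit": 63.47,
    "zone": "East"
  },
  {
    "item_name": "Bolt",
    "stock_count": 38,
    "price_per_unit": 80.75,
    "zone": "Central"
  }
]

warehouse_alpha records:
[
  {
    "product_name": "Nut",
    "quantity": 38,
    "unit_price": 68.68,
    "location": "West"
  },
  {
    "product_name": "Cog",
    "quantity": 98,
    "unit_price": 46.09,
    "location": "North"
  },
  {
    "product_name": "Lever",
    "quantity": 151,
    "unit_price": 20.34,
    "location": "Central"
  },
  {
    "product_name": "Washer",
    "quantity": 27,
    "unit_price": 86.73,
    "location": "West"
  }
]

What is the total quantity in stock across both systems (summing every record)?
900

To reconcile these schemas, identify the field holding the quantity in stock in each system:
1. In warehouse_beta it is "stock_count"
2. In warehouse_alpha it is "quantity"

From warehouse_beta: 75 + 140 + 188 + 145 + 38 = 586
From warehouse_alpha: 38 + 98 + 151 + 27 = 314

Total: 586 + 314 = 900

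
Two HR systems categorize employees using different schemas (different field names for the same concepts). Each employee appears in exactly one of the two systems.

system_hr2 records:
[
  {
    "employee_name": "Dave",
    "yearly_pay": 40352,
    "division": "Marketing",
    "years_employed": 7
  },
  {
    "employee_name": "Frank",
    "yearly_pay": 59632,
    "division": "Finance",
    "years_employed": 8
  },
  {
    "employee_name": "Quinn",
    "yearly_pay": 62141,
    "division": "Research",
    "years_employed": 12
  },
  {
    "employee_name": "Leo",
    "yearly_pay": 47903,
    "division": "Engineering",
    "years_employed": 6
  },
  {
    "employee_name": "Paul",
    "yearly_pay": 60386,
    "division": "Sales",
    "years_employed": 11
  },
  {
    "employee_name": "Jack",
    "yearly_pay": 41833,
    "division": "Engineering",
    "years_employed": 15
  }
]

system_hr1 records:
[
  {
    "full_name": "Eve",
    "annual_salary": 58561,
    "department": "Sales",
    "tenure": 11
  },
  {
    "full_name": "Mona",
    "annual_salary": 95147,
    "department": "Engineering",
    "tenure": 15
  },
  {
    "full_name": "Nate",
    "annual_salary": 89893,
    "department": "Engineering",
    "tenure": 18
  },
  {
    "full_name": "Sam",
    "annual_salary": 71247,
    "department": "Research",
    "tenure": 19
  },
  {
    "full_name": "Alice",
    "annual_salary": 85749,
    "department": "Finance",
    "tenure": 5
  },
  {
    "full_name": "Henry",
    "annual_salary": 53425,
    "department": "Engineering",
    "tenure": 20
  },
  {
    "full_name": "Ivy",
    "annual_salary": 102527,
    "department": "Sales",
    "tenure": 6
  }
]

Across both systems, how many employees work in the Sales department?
3

Schema mapping: "division" (system_hr2) = "department" (system_hr1) = department

Sales employees in system_hr2: 1
Sales employees in system_hr1: 2

Total in Sales: 1 + 2 = 3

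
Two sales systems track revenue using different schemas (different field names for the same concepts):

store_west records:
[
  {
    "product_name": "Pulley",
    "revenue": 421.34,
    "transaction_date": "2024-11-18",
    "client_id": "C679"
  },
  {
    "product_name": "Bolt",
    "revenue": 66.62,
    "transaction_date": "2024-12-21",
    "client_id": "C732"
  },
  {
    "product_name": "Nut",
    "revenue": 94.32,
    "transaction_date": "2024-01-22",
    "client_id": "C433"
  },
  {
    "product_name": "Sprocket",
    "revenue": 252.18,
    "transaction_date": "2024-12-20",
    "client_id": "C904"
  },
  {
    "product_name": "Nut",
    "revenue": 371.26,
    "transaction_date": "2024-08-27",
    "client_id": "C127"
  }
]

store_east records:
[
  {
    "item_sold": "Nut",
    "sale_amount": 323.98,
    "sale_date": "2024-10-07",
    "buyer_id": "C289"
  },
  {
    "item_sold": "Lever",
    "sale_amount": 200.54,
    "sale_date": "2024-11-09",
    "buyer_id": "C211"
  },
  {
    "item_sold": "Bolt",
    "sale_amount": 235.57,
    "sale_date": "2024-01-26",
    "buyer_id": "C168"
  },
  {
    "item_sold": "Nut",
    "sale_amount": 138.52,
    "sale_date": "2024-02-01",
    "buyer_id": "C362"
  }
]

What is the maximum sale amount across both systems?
421.34

Reconcile: "revenue" (store_west) = "sale_amount" (store_east) = sale amount

Maximum in store_west: 421.34
Maximum in store_east: 323.98

Overall maximum: max(421.34, 323.98) = 421.34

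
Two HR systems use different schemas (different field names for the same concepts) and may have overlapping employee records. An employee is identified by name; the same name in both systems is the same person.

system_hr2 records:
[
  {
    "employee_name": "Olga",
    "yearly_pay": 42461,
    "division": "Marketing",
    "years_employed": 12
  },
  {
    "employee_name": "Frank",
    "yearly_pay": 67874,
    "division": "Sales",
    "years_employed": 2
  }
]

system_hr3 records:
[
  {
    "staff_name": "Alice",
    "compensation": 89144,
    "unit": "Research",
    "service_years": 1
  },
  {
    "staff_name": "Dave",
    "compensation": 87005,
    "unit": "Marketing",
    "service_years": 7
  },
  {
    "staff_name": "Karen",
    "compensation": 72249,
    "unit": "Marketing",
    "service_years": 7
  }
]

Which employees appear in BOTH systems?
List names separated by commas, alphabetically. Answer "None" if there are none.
None

Schema mapping: "employee_name" (system_hr2) = "staff_name" (system_hr3) = employee name

Names in system_hr2: ['Frank', 'Olga']
Names in system_hr3: ['Alice', 'Dave', 'Karen']

Intersection: None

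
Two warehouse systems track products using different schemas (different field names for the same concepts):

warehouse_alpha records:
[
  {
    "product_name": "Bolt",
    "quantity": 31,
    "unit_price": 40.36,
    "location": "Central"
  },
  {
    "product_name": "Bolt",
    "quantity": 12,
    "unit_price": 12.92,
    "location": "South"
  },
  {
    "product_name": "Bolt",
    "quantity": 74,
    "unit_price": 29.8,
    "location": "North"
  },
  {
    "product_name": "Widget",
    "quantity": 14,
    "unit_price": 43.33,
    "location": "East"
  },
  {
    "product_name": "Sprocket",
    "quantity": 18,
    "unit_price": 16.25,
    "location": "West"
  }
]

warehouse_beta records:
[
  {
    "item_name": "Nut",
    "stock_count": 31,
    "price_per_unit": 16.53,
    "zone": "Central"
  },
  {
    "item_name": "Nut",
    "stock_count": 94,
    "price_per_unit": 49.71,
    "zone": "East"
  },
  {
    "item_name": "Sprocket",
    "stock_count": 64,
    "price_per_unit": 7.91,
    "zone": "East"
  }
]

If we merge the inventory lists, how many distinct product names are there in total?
4

Schema mapping: "product_name" (warehouse_alpha) = "item_name" (warehouse_beta) = product name

Products in warehouse_alpha: ['Bolt', 'Sprocket', 'Widget']
Products in warehouse_beta: ['Nut', 'Sprocket']

Union (unique products): ['Bolt', 'Nut', 'Sprocket', 'Widget']
Count: 4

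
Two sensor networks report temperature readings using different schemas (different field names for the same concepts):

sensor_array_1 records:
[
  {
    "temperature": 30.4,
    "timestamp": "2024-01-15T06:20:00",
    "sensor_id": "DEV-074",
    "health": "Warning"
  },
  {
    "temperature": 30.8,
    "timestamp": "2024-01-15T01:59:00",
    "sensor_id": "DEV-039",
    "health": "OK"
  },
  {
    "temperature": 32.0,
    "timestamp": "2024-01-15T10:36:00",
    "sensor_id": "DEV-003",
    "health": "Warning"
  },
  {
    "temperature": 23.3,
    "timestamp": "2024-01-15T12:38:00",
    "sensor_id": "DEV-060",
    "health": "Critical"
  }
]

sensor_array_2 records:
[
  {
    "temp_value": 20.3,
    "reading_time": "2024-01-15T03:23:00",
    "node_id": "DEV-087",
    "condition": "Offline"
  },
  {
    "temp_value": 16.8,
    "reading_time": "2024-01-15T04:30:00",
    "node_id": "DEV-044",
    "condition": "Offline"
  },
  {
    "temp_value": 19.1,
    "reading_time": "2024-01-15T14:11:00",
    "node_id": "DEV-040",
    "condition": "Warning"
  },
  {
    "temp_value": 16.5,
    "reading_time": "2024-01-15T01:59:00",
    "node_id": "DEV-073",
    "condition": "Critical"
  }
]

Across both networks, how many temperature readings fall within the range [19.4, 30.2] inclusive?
2

Schema mapping: "temperature" (sensor_array_1) = "temp_value" (sensor_array_2) = temperature

Readings in [19.4, 30.2] from sensor_array_1: 1
Readings in [19.4, 30.2] from sensor_array_2: 1

Total count: 1 + 1 = 2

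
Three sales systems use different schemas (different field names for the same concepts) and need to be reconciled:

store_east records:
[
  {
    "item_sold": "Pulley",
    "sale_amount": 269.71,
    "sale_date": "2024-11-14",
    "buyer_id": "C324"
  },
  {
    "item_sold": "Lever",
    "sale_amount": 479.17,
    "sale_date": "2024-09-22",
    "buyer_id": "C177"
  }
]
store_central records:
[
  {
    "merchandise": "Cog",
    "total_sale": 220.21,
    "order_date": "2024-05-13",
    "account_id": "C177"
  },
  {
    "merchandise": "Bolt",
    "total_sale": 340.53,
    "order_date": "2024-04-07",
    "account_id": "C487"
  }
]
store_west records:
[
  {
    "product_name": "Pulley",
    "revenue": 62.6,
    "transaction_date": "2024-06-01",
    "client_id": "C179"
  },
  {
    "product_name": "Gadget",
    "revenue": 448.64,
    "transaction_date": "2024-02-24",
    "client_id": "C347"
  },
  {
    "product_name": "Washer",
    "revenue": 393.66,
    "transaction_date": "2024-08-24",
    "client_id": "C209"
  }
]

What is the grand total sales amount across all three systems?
2214.52

Schema reconciliation - all amount fields map to sale amount:

store_east (sale_amount): 748.88
store_central (total_sale): 560.74
store_west (revenue): 904.9

Grand total: 2214.52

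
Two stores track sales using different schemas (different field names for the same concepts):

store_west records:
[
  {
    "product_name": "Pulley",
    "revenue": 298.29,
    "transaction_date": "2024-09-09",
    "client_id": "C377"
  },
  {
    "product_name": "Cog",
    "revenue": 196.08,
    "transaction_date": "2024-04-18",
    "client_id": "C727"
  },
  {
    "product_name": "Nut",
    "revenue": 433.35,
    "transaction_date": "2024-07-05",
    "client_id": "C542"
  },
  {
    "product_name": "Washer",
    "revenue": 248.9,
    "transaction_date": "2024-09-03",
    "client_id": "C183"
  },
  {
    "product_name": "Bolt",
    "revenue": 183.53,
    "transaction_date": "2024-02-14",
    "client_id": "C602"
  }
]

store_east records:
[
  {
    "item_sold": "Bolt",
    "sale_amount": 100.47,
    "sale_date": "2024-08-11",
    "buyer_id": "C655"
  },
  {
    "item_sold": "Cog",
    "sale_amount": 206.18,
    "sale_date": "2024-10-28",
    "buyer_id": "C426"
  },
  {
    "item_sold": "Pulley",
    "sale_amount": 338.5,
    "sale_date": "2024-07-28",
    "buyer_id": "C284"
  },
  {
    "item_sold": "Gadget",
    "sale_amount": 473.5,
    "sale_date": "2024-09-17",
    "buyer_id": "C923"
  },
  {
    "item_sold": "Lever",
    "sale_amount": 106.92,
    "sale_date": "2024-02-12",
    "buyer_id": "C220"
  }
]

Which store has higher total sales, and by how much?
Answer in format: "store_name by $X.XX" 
store_west by $134.58

Schema mapping: "revenue" (store_west) = "sale_amount" (store_east) = sale amount

Total for store_west: 1360.15
Total for store_east: 1225.57

Difference: |1360.15 - 1225.57| = 134.58
store_west has higher sales by $134.58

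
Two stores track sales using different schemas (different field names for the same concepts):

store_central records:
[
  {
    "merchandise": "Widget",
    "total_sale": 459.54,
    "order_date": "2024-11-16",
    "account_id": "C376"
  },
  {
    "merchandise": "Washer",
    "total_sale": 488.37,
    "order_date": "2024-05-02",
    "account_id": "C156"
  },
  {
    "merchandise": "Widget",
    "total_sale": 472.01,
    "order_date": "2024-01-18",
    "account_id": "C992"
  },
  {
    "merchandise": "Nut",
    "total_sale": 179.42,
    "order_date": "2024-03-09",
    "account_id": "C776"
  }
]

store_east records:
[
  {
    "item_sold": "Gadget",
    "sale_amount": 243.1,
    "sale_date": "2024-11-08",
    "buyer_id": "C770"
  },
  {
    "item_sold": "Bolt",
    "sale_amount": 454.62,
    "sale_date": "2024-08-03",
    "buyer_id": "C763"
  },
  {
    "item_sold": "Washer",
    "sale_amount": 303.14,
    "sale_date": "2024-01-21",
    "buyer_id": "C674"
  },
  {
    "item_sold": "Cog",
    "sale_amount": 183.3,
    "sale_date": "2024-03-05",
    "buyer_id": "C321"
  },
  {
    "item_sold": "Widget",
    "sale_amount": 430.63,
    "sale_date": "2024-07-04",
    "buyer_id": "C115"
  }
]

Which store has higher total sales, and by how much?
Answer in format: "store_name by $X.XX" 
store_east by $15.45

Schema mapping: "total_sale" (store_central) = "sale_amount" (store_east) = sale amount

Total for store_central: 1599.34
Total for store_east: 1614.79

Difference: |1599.34 - 1614.79| = 15.45
store_east has higher sales by $15.45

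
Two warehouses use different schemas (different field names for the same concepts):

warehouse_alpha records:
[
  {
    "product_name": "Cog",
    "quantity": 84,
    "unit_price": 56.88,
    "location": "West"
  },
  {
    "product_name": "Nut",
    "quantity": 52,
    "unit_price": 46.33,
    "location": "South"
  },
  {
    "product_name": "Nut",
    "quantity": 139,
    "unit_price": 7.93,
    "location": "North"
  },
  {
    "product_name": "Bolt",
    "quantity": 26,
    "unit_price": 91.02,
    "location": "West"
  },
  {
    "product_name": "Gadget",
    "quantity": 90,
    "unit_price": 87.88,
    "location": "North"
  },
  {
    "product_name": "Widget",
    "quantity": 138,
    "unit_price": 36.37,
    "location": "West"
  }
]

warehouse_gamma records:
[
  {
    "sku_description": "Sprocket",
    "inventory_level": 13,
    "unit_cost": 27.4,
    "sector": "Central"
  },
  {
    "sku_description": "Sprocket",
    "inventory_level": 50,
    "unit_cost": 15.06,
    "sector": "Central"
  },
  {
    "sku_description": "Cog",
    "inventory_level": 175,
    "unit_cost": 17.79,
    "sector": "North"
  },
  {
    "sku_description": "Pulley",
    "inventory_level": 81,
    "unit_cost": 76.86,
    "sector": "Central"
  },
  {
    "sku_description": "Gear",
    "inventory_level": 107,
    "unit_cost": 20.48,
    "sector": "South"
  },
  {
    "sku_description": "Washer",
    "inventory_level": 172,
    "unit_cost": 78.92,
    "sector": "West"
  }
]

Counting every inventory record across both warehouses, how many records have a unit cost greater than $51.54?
5

Schema mapping: "unit_price" (warehouse_alpha) = "unit_cost" (warehouse_gamma) = unit cost

Records > $51.54 in warehouse_alpha: 3
Records > $51.54 in warehouse_gamma: 2

Total count: 3 + 2 = 5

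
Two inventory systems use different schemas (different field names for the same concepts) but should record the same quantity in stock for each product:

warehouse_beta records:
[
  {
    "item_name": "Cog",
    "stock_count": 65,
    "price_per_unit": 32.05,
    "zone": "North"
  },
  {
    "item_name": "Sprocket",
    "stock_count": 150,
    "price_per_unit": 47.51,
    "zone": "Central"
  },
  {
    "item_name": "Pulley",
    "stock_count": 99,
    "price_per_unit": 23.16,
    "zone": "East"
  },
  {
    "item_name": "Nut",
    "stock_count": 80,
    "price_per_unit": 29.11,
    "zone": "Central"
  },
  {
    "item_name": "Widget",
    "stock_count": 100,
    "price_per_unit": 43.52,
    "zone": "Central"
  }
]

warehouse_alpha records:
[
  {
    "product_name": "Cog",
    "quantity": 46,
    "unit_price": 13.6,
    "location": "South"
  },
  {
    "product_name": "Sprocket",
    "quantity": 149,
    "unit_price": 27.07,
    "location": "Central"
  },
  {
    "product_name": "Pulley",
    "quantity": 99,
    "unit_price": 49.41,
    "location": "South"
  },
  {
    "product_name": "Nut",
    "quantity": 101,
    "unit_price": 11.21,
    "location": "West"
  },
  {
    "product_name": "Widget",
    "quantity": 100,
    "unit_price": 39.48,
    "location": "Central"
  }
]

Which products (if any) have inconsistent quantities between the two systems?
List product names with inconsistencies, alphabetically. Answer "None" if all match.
Cog, Nut, Sprocket

Schema mappings:
- "item_name" (warehouse_beta) = "product_name" (warehouse_alpha) = product name
- "stock_count" (warehouse_beta) = "quantity" (warehouse_alpha) = quantity

Comparison:
  Cog: 65 vs 46 - MISMATCH
  Sprocket: 150 vs 149 - MISMATCH
  Pulley: 99 vs 99 - MATCH
  Nut: 80 vs 101 - MISMATCH
  Widget: 100 vs 100 - MATCH

Products with inconsistencies: Cog, Nut, Sprocket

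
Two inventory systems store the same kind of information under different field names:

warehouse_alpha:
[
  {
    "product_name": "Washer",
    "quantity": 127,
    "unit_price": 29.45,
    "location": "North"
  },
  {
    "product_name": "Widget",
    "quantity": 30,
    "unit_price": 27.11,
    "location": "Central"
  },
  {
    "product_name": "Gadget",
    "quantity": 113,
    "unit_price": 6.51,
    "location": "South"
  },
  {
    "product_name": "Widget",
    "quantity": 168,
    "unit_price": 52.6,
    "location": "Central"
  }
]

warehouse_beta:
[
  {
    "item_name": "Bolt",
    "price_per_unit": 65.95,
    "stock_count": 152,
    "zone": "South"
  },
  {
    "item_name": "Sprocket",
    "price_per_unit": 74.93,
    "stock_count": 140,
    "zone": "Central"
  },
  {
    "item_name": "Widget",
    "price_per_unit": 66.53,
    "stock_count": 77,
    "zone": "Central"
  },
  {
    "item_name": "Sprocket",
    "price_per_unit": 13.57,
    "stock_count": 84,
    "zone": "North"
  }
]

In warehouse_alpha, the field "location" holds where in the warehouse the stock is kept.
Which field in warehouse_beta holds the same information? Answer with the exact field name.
zone

In warehouse_alpha, "location" holds where in the warehouse the stock is kept.
The fields in warehouse_beta are: "item_name", "price_per_unit", "stock_count", "zone".
"zone" is the match: the name refers to the same concept and its values are area labels (e.g. 'Central', 'North').
The other fields ("item_name", "price_per_unit", "stock_count") hold different kinds of data.

So "location" in warehouse_alpha corresponds to "zone" in warehouse_beta.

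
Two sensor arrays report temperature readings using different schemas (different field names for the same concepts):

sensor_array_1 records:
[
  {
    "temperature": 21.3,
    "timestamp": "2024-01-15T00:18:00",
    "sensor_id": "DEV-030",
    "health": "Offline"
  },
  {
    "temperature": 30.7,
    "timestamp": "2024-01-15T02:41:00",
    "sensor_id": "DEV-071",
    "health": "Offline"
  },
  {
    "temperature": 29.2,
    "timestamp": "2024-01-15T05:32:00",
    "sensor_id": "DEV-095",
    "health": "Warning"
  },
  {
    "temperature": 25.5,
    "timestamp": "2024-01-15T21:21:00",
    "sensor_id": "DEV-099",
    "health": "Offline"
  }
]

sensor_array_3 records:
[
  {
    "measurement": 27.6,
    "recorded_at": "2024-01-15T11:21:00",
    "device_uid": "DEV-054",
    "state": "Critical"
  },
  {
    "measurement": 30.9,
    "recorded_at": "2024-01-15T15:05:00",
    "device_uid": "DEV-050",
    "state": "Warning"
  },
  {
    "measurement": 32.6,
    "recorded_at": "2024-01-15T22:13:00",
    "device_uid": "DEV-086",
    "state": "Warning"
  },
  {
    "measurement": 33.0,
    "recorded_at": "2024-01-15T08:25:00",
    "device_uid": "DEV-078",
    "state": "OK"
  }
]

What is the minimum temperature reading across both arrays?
21.3

Schema mapping: "temperature" (sensor_array_1) = "measurement" (sensor_array_3) = temperature reading

Minimum in sensor_array_1: 21.3
Minimum in sensor_array_3: 27.6

Overall minimum: min(21.3, 27.6) = 21.3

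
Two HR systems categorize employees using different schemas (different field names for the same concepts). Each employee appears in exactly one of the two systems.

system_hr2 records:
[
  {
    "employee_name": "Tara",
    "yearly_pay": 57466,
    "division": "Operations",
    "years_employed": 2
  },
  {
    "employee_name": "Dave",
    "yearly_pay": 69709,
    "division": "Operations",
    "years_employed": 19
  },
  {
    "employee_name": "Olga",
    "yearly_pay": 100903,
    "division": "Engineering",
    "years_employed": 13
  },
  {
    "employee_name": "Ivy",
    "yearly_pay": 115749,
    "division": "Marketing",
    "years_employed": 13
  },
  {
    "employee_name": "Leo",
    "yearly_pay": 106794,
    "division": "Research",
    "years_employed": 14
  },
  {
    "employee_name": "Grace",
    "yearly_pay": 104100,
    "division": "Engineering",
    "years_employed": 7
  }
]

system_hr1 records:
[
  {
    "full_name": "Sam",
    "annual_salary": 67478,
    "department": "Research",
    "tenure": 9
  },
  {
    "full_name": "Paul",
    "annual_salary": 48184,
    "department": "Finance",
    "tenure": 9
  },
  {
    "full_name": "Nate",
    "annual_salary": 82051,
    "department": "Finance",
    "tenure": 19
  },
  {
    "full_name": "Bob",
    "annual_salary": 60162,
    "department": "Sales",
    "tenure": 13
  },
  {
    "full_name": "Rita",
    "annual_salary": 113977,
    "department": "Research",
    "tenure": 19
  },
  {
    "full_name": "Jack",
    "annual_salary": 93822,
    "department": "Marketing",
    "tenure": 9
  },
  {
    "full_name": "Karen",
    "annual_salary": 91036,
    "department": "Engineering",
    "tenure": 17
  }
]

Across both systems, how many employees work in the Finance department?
2

Schema mapping: "division" (system_hr2) = "department" (system_hr1) = department

Finance employees in system_hr2: 0
Finance employees in system_hr1: 2

Total in Finance: 0 + 2 = 2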